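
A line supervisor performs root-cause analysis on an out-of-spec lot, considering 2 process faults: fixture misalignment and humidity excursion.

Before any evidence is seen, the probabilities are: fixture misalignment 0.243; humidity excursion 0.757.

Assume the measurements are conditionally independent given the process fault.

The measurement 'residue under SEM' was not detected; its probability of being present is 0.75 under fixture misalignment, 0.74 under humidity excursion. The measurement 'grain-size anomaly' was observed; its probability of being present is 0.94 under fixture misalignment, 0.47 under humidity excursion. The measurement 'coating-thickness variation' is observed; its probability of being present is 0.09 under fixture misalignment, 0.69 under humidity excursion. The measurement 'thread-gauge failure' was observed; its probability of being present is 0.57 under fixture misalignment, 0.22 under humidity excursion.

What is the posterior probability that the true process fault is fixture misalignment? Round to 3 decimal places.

For each hypothesis, the unnormalized posterior weight is prior × product of the measurement likelihoods (using 1 − P(present | H) for each absent measurement):
  fixture misalignment: 0.243 × (1 − 0.75) × 0.94 × 0.09 × 0.57 = 0.0029295
  humidity excursion: 0.757 × (1 − 0.74) × 0.47 × 0.69 × 0.22 = 0.014042
Normalizing constant Z = 0.0029295 + 0.014042 = 0.016972.
P(fixture misalignment | evidence) = 0.0029295 / 0.016972 ≈ 0.173.

0.173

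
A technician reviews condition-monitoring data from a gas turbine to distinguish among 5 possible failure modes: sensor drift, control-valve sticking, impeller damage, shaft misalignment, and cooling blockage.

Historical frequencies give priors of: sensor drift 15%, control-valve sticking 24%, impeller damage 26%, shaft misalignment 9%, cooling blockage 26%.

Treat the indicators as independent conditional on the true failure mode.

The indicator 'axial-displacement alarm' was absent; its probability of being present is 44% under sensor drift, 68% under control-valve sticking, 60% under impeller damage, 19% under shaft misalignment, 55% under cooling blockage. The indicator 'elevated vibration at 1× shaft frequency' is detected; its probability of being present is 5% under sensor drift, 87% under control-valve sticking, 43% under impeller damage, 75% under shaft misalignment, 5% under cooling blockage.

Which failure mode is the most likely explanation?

Multiply each prior by the joint likelihood of the indicator pattern (using 1 − P(present | H) for each absent indicator):
  sensor drift: 0.15 × (1 − 0.44) × 0.05 = 0.0042
  control-valve sticking: 0.24 × (1 − 0.68) × 0.87 = 0.066816
  impeller damage: 0.26 × (1 − 0.60) × 0.43 = 0.04472
  shaft misalignment: 0.09 × (1 − 0.19) × 0.75 = 0.054675
  cooling blockage: 0.26 × (1 − 0.55) × 0.05 = 0.00585
The unnormalized weights sum to 0.17626.
P(sensor drift | evidence) ≈ 0.0042 / 0.17626 ≈ 0.024
P(control-valve sticking | evidence) ≈ 0.066816 / 0.17626 ≈ 0.379
P(impeller damage | evidence) ≈ 0.04472 / 0.17626 ≈ 0.254
P(shaft misalignment | evidence) ≈ 0.054675 / 0.17626 ≈ 0.310
P(cooling blockage | evidence) ≈ 0.00585 / 0.17626 ≈ 0.033
The largest is 0.379, so control-valve sticking is most probable.

control-valve sticking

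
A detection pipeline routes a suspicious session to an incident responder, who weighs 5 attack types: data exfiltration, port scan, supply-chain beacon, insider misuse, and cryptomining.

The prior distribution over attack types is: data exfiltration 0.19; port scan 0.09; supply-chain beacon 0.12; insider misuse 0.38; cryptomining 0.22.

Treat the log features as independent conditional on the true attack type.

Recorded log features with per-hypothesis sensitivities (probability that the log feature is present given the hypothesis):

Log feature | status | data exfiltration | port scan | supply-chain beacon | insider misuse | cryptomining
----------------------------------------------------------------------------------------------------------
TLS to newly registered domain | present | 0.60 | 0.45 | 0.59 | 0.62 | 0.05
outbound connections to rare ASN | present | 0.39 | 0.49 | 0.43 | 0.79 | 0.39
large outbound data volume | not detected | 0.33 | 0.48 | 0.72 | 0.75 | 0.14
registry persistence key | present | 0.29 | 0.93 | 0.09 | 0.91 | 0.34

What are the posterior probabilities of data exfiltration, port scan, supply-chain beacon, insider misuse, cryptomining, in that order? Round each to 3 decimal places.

0.138, 0.153, 0.012, 0.676, 0.020

By Bayes' rule with conditional independence, the unnormalized weight for each hypothesis is prior × ∏ likelihoods (using 1 − P(present | H) for each absent log feature):
  data exfiltration: 0.19 × 0.60 × 0.39 × (1 − 0.33) × 0.29 = 0.0086386
  port scan: 0.09 × 0.45 × 0.49 × (1 − 0.48) × 0.93 = 0.009597
  supply-chain beacon: 0.12 × 0.59 × 0.43 × (1 − 0.72) × 0.09 = 0.00076719
  insider misuse: 0.38 × 0.62 × 0.79 × (1 − 0.75) × 0.91 = 0.042343
  cryptomining: 0.22 × 0.05 × 0.39 × (1 − 0.14) × 0.34 = 0.0012544
The unnormalized weights sum to 0.0626.
P(data exfiltration | evidence) = 0.0086386 / 0.0626 ≈ 0.138
P(port scan | evidence) = 0.009597 / 0.0626 ≈ 0.153
P(supply-chain beacon | evidence) = 0.00076719 / 0.0626 ≈ 0.012
P(insider misuse | evidence) = 0.042343 / 0.0626 ≈ 0.676
P(cryptomining | evidence) = 0.0012544 / 0.0626 ≈ 0.020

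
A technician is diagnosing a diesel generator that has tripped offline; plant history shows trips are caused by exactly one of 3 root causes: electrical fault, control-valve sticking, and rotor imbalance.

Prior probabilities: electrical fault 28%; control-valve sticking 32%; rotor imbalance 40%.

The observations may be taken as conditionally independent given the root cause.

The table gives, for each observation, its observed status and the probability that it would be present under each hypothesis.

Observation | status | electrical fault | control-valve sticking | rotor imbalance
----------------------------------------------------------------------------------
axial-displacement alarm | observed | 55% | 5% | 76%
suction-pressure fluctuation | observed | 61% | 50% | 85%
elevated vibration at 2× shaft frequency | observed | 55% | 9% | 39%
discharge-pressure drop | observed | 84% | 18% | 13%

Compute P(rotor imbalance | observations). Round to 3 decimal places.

By Bayes' rule with conditional independence, the unnormalized weight for each hypothesis is prior × ∏ likelihoods:
  electrical fault: 0.28 × 0.55 × 0.61 × 0.55 × 0.84 = 0.0434
  control-valve sticking: 0.32 × 0.05 × 0.50 × 0.09 × 0.18 = 0.0001296
  rotor imbalance: 0.40 × 0.76 × 0.85 × 0.39 × 0.13 = 0.013101
Marginal likelihood of the evidence = 0.056631.
P(rotor imbalance | evidence) = 0.013101 / 0.056631 ≈ 0.231.

0.231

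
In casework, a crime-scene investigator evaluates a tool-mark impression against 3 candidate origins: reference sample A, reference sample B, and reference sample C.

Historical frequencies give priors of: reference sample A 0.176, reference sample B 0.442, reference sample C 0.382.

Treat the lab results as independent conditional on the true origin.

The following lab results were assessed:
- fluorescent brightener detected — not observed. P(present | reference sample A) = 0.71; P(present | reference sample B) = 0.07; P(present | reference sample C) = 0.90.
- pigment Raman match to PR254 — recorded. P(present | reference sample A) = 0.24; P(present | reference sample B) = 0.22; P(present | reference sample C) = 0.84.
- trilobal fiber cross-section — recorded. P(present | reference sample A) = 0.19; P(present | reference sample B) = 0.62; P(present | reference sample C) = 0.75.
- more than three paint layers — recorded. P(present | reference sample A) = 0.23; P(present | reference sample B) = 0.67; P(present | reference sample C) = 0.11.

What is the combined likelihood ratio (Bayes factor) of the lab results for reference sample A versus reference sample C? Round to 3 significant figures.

Joint likelihood of the lab result pattern under each hypothesis (using 1 − P(present | H) for each absent lab result):
  reference sample A: (1 − 0.71) × 0.24 × 0.19 × 0.23 = 0.0030415
  reference sample C: (1 − 0.90) × 0.84 × 0.75 × 0.11 = 0.00693
Bayes factor = 0.0030415 / 0.00693 ≈ 0.439

0.439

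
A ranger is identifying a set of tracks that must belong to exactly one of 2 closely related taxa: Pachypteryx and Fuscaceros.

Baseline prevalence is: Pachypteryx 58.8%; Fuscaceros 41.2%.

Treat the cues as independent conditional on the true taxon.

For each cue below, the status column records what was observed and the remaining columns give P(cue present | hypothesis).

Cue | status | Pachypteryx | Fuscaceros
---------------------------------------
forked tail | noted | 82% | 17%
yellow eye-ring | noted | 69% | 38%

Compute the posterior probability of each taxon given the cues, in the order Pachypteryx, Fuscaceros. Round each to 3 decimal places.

Multiply each prior by the joint likelihood of the cue pattern:
  Pachypteryx: 0.588 × 0.82 × 0.69 = 0.33269
  Fuscaceros: 0.412 × 0.17 × 0.38 = 0.026615
Normalizing constant Z = 0.33269 + 0.026615 = 0.35931.
P(Pachypteryx | evidence) = 0.33269 / 0.35931 ≈ 0.926
P(Fuscaceros | evidence) = 0.026615 / 0.35931 ≈ 0.074

0.926, 0.074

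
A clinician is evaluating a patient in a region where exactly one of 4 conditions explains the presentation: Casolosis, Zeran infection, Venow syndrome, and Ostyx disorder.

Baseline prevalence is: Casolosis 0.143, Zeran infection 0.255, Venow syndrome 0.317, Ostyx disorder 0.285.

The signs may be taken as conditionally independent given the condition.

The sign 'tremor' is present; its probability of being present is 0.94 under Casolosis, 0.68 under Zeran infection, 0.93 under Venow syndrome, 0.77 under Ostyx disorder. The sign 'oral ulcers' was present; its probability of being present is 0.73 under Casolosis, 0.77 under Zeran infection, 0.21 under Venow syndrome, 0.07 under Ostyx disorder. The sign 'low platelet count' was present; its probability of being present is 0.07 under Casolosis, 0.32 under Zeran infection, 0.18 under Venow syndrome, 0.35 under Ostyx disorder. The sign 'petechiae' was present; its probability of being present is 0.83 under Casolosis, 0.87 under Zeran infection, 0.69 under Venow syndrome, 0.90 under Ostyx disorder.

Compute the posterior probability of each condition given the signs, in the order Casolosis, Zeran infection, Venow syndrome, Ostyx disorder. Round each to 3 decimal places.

For each hypothesis, the unnormalized posterior weight is prior × product of the sign likelihoods:
  Casolosis: 0.143 × 0.94 × 0.73 × 0.07 × 0.83 = 0.0057012
  Zeran infection: 0.255 × 0.68 × 0.77 × 0.32 × 0.87 = 0.037171
  Venow syndrome: 0.317 × 0.93 × 0.21 × 0.18 × 0.69 = 0.0076892
  Ostyx disorder: 0.285 × 0.77 × 0.07 × 0.35 × 0.90 = 0.0048389
Marginal likelihood of the evidence = 0.055401.
P(Casolosis | evidence) = 0.0057012 / 0.055401 ≈ 0.103
P(Zeran infection | evidence) = 0.037171 / 0.055401 ≈ 0.671
P(Venow syndrome | evidence) = 0.0076892 / 0.055401 ≈ 0.139
P(Ostyx disorder | evidence) = 0.0048389 / 0.055401 ≈ 0.087

0.103, 0.671, 0.139, 0.087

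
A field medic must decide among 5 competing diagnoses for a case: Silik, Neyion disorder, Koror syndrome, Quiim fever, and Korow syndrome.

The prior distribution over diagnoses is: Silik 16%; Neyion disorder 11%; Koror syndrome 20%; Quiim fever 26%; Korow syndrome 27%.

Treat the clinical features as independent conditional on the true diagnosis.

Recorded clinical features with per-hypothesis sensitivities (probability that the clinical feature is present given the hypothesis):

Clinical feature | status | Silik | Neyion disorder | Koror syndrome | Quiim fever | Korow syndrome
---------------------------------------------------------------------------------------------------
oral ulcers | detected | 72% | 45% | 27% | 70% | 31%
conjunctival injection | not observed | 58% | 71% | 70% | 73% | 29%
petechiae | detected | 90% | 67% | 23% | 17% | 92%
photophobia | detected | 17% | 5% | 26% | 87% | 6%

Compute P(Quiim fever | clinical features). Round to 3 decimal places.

0.375

By Bayes' rule with conditional independence, the unnormalized weight for each hypothesis is prior × ∏ likelihoods (using 1 − P(present | H) for each absent clinical feature):
  Silik: 0.16 × 0.72 × (1 − 0.58) × 0.90 × 0.17 = 0.0074028
  Neyion disorder: 0.11 × 0.45 × (1 − 0.71) × 0.67 × 0.05 = 0.00048089
  Koror syndrome: 0.20 × 0.27 × (1 − 0.70) × 0.23 × 0.26 = 0.00096876
  Quiim fever: 0.26 × 0.70 × (1 − 0.73) × 0.17 × 0.87 = 0.0072678
  Korow syndrome: 0.27 × 0.31 × (1 − 0.29) × 0.92 × 0.06 = 0.0032804
Normalizing constant Z = 0.0074028 + 0.00048089 + 0.00096876 + 0.0072678 + 0.0032804 = 0.019401.
P(Quiim fever | evidence) = 0.0072678 / 0.019401 ≈ 0.375.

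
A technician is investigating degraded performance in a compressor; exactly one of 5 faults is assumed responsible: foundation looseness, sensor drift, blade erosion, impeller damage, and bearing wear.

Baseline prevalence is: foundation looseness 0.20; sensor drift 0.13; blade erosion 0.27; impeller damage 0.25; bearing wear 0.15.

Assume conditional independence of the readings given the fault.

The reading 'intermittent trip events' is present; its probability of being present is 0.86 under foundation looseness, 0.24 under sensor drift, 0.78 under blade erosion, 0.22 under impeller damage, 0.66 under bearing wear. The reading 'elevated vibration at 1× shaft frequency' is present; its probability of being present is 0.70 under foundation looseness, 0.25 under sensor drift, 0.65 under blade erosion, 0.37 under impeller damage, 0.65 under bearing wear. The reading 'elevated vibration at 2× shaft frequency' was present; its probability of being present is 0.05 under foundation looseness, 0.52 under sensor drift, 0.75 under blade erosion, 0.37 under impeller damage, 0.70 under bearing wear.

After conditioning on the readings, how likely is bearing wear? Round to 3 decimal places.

0.272

By Bayes' rule with conditional independence, the unnormalized weight for each hypothesis is prior × ∏ likelihoods:
  foundation looseness: 0.20 × 0.86 × 0.70 × 0.05 = 0.00602
  sensor drift: 0.13 × 0.24 × 0.25 × 0.52 = 0.004056
  blade erosion: 0.27 × 0.78 × 0.65 × 0.75 = 0.10267
  impeller damage: 0.25 × 0.22 × 0.37 × 0.37 = 0.0075295
  bearing wear: 0.15 × 0.66 × 0.65 × 0.70 = 0.045045
Normalizing constant Z = 0.00602 + 0.004056 + 0.10267 + 0.0075295 + 0.045045 = 0.16532.
P(bearing wear | evidence) = 0.045045 / 0.16532 ≈ 0.272.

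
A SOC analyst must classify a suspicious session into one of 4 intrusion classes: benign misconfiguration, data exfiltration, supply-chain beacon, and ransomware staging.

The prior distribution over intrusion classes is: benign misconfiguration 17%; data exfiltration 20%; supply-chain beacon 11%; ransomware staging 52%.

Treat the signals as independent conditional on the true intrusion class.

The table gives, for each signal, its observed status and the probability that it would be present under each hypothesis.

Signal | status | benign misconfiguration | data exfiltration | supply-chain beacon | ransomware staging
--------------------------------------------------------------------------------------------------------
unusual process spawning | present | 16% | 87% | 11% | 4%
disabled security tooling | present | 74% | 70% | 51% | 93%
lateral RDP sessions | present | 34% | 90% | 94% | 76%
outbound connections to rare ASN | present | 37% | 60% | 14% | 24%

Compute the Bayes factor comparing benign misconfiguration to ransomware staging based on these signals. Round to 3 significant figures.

Take the product of per-signal likelihoods under each hypothesis, then divide.
  benign misconfiguration: 0.16 × 0.74 × 0.34 × 0.37 = 0.014895
  ransomware staging: 0.04 × 0.93 × 0.76 × 0.24 = 0.0067853
Bayes factor = 0.014895 / 0.0067853 ≈ 2.20

2.20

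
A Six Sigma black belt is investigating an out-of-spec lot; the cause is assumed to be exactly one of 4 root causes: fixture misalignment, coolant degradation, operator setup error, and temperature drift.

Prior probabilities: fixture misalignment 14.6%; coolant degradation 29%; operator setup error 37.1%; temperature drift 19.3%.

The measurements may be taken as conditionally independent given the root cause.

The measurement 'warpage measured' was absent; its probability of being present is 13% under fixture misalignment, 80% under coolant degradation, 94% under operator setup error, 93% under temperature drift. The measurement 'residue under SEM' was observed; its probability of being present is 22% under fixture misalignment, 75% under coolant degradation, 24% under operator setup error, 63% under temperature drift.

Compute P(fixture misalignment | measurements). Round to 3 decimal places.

0.328

By Bayes' rule with conditional independence, the unnormalized weight for each hypothesis is prior × ∏ likelihoods (using 1 − P(present | H) for each absent measurement):
  fixture misalignment: 0.146 × (1 − 0.13) × 0.22 = 0.027944
  coolant degradation: 0.290 × (1 − 0.80) × 0.75 = 0.0435
  operator setup error: 0.371 × (1 − 0.94) × 0.24 = 0.0053424
  temperature drift: 0.193 × (1 − 0.93) × 0.63 = 0.0085113
The unnormalized weights sum to 0.085298.
P(fixture misalignment | evidence) = 0.027944 / 0.085298 ≈ 0.328.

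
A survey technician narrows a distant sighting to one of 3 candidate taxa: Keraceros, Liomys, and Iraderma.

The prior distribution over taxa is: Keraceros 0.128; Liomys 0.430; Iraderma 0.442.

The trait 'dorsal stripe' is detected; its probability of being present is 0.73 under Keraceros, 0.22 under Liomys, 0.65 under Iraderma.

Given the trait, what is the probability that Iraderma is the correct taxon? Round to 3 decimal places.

Multiply each prior by the likelihood of the trait:
  Keraceros: 0.128 × 0.73 = 0.09344
  Liomys: 0.430 × 0.22 = 0.0946
  Iraderma: 0.442 × 0.65 = 0.2873
Marginal likelihood of the evidence = 0.47534.
P(Iraderma | evidence) = 0.2873 / 0.47534 ≈ 0.604.

0.604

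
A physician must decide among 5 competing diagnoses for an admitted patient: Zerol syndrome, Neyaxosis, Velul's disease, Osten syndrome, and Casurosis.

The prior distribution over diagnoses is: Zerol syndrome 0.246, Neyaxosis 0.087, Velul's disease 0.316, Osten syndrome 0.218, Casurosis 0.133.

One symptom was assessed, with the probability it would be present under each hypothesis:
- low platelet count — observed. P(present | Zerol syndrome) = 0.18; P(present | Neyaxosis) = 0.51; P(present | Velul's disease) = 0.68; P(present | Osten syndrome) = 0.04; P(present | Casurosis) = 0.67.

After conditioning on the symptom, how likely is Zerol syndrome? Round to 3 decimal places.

Multiply each prior by the likelihood of the symptom:
  Zerol syndrome: 0.246 × 0.18 = 0.04428
  Neyaxosis: 0.087 × 0.51 = 0.04437
  Velul's disease: 0.316 × 0.68 = 0.21488
  Osten syndrome: 0.218 × 0.04 = 0.00872
  Casurosis: 0.133 × 0.67 = 0.08911
Marginal likelihood of the evidence = 0.40136.
P(Zerol syndrome | evidence) = 0.04428 / 0.40136 ≈ 0.110.

0.110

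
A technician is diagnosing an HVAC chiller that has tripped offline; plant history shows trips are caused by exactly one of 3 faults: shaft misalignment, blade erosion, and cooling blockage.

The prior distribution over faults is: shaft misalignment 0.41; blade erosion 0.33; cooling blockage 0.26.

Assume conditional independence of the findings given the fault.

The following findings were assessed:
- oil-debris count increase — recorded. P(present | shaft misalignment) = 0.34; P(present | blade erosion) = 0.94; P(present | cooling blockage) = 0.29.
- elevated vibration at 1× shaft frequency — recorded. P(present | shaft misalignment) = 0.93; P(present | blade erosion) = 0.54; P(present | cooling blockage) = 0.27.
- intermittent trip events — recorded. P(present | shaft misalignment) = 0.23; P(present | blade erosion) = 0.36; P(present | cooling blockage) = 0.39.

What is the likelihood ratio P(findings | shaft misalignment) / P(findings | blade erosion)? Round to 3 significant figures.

0.398

The Bayes factor is the ratio of the joint likelihoods of the evidence pattern under the two hypotheses.
  shaft misalignment: 0.34 × 0.93 × 0.23 = 0.072726
  blade erosion: 0.94 × 0.54 × 0.36 = 0.18274
Bayes factor = 0.072726 / 0.18274 ≈ 0.398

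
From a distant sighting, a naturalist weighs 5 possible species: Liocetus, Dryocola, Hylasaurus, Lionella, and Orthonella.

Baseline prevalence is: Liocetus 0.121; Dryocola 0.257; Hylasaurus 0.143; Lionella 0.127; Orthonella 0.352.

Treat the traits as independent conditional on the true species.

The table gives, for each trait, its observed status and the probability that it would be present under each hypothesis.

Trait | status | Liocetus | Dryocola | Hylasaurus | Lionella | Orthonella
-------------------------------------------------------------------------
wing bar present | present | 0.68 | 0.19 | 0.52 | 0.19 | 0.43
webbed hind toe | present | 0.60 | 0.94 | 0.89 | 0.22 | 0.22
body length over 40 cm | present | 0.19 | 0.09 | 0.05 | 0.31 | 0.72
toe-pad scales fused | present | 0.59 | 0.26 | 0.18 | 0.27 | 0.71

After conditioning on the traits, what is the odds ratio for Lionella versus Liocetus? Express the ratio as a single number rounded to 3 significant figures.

0.0803

Unnormalized posterior weight (prior times the trait likelihoods) for each of the two hypotheses:
  Lionella: 0.127 × 0.19 × 0.22 × 0.31 × 0.27 = 0.00044433
  Liocetus: 0.121 × 0.68 × 0.60 × 0.19 × 0.59 = 0.0055342
Posterior odds = 0.00044433 / 0.0055342 ≈ 0.0803.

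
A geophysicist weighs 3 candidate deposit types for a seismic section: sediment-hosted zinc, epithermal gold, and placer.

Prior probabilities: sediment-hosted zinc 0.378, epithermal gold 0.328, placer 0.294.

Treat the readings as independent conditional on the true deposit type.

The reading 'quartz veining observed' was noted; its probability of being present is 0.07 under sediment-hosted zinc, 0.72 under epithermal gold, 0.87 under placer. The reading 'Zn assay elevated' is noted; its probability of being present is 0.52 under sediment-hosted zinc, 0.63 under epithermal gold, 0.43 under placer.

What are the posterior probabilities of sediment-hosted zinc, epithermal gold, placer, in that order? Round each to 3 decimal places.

For each hypothesis, the unnormalized posterior weight is prior × product of the reading likelihoods:
  sediment-hosted zinc: 0.378 × 0.07 × 0.52 = 0.013759
  epithermal gold: 0.328 × 0.72 × 0.63 = 0.14878
  placer: 0.294 × 0.87 × 0.43 = 0.10999
The unnormalized weights sum to 0.27253.
P(sediment-hosted zinc | evidence) = 0.013759 / 0.27253 ≈ 0.050
P(epithermal gold | evidence) = 0.14878 / 0.27253 ≈ 0.546
P(placer | evidence) = 0.10999 / 0.27253 ≈ 0.404

0.050, 0.546, 0.404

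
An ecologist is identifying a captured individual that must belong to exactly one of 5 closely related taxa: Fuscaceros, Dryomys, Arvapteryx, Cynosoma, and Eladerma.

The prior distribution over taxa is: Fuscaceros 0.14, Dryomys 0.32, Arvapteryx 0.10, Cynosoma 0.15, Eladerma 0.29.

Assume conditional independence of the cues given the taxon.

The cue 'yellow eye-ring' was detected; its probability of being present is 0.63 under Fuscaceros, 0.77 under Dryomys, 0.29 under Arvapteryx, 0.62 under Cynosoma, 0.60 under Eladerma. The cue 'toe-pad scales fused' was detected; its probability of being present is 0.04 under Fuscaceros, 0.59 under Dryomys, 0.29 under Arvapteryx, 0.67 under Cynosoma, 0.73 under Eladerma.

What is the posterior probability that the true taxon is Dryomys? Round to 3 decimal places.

0.419

Multiply each prior by the joint likelihood of the cue pattern:
  Fuscaceros: 0.14 × 0.63 × 0.04 = 0.003528
  Dryomys: 0.32 × 0.77 × 0.59 = 0.14538
  Arvapteryx: 0.10 × 0.29 × 0.29 = 0.00841
  Cynosoma: 0.15 × 0.62 × 0.67 = 0.06231
  Eladerma: 0.29 × 0.60 × 0.73 = 0.12702
Normalizing constant Z = 0.003528 + 0.14538 + 0.00841 + 0.06231 + 0.12702 = 0.34664.
P(Dryomys | evidence) = 0.14538 / 0.34664 ≈ 0.419.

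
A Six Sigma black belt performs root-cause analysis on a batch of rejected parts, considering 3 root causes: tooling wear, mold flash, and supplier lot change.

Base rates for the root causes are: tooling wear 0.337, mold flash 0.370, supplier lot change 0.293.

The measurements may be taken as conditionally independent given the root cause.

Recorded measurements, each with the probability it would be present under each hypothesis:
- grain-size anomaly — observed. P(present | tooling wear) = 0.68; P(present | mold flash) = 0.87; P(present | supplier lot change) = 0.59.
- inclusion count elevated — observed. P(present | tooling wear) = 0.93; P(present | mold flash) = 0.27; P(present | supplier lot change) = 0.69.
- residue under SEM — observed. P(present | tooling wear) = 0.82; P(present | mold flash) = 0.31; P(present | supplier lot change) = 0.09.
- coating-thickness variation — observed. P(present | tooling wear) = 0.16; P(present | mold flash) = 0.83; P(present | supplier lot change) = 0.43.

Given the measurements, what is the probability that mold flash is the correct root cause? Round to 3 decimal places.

Multiply each prior by the joint likelihood of the measurement pattern:
  tooling wear: 0.337 × 0.68 × 0.93 × 0.82 × 0.16 = 0.027961
  mold flash: 0.370 × 0.87 × 0.27 × 0.31 × 0.83 = 0.022363
  supplier lot change: 0.293 × 0.59 × 0.69 × 0.09 × 0.43 = 0.0046161
The unnormalized weights sum to 0.05494.
P(mold flash | evidence) = 0.022363 / 0.05494 ≈ 0.407.

0.407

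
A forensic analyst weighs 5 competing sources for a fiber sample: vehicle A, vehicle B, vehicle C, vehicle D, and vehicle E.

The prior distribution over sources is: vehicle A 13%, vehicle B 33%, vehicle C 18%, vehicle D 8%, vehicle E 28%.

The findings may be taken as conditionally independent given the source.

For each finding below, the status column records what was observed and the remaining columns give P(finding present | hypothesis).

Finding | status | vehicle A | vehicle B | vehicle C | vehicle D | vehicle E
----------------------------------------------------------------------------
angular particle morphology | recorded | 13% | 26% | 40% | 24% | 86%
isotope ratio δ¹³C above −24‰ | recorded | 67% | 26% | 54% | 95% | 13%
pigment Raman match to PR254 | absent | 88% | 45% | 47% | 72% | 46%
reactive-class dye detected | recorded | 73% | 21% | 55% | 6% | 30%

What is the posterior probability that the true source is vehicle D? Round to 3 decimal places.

0.015

For each hypothesis, the unnormalized posterior weight is prior × product of the finding likelihoods (using 1 − P(present | H) for each absent finding):
  vehicle A: 0.13 × 0.13 × 0.67 × (1 − 0.88) × 0.73 = 0.00099189
  vehicle B: 0.33 × 0.26 × 0.26 × (1 − 0.45) × 0.21 = 0.0025766
  vehicle C: 0.18 × 0.40 × 0.54 × (1 − 0.47) × 0.55 = 0.011334
  vehicle D: 0.08 × 0.24 × 0.95 × (1 − 0.72) × 0.06 = 0.00030643
  vehicle E: 0.28 × 0.86 × 0.13 × (1 − 0.46) × 0.30 = 0.0050712
Normalizing constant Z = 0.00099189 + 0.0025766 + 0.011334 + 0.00030643 + 0.0050712 = 0.02028.
P(vehicle D | evidence) = 0.00030643 / 0.02028 ≈ 0.015.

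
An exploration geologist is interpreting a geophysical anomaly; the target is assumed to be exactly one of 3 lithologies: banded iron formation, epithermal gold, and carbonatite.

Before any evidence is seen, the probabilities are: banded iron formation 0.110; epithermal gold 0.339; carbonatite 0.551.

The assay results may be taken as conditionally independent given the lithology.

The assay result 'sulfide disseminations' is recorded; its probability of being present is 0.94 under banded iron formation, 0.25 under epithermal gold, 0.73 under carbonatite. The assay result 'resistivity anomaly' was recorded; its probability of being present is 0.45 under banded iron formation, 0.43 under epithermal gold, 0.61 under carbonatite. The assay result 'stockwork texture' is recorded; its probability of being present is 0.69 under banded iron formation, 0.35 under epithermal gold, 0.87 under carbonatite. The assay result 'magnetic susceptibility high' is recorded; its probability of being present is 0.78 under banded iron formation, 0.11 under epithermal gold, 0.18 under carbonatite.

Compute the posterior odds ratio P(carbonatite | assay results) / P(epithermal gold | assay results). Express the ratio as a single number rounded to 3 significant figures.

27.4

Unnormalized posterior weight (prior times the assay result likelihoods) for each of the two hypotheses:
  carbonatite: 0.551 × 0.73 × 0.61 × 0.87 × 0.18 = 0.038423
  epithermal gold: 0.339 × 0.25 × 0.43 × 0.35 × 0.11 = 0.001403
Odds(carbonatite : epithermal gold) = 0.038423 / 0.001403 ≈ 27.4.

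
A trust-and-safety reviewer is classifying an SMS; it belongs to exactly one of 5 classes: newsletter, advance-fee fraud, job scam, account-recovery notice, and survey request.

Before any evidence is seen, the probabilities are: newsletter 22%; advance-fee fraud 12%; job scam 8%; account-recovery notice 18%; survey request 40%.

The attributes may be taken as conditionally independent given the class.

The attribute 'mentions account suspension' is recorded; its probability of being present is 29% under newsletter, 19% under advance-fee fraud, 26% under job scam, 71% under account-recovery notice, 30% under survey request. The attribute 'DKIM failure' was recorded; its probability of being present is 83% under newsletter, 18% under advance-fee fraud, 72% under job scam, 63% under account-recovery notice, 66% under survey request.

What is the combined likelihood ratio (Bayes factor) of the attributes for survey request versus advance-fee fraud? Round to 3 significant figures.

The Bayes factor is the ratio of the joint likelihoods of the attribute pattern under the two hypotheses.
  survey request: 0.30 × 0.66 = 0.198
  advance-fee fraud: 0.19 × 0.18 = 0.0342
Bayes factor = 0.198 / 0.0342 ≈ 5.79

5.79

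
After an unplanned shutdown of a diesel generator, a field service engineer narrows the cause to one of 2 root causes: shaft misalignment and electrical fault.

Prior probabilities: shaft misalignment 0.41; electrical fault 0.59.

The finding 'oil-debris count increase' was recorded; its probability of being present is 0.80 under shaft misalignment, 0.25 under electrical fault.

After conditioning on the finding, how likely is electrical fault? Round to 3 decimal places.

0.310

Multiply each prior by the likelihood of the finding:
  shaft misalignment: 0.41 × 0.80 = 0.328
  electrical fault: 0.59 × 0.25 = 0.1475
Normalizing constant Z = 0.328 + 0.1475 = 0.4755.
P(electrical fault | evidence) = 0.1475 / 0.4755 ≈ 0.310.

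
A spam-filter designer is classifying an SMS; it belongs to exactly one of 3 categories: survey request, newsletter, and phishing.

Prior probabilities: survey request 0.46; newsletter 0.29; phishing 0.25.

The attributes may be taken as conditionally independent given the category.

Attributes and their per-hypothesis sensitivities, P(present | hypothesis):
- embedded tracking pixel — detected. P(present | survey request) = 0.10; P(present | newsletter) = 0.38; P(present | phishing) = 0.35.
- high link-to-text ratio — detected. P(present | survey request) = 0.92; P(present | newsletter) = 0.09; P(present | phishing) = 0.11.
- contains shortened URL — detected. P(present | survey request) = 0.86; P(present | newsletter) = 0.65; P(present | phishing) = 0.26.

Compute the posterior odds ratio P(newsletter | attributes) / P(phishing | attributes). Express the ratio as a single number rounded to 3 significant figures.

2.58

The normalizing constant cancels in an odds ratio, so compute prior × likelihood for the two hypotheses only:
  newsletter: 0.29 × 0.38 × 0.09 × 0.65 = 0.0064467
  phishing: 0.25 × 0.35 × 0.11 × 0.26 = 0.0025025
Posterior odds = 0.0064467 / 0.0025025 ≈ 2.58.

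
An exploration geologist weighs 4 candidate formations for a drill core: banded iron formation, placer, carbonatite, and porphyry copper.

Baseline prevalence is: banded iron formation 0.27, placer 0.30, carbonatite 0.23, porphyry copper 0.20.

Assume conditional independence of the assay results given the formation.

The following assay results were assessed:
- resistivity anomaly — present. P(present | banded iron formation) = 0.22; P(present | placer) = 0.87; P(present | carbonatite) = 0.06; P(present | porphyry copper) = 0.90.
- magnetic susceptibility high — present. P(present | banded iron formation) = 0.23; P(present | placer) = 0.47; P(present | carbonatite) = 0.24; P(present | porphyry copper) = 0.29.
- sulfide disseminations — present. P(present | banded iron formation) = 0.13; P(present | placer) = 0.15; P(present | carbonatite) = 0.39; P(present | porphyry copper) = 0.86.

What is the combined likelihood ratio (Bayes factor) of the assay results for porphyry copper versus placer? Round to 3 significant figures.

Joint likelihood of the assay result pattern under each hypothesis:
  porphyry copper: 0.90 × 0.29 × 0.86 = 0.22446
  placer: 0.87 × 0.47 × 0.15 = 0.061335
Bayes factor = 0.22446 / 0.061335 ≈ 3.66

3.66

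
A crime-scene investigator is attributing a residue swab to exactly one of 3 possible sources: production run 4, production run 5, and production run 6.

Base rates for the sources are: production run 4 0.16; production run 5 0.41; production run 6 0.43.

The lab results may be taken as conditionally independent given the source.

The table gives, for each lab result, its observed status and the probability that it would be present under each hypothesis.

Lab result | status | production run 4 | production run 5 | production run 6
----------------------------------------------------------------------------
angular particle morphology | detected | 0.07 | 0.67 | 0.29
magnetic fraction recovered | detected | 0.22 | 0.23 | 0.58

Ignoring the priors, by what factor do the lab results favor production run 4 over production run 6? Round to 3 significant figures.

The Bayes factor is the ratio of the joint likelihoods of the lab result pattern under the two hypotheses.
  production run 4: 0.07 × 0.22 = 0.0154
  production run 6: 0.29 × 0.58 = 0.1682
Bayes factor = 0.0154 / 0.1682 ≈ 0.0916

0.0916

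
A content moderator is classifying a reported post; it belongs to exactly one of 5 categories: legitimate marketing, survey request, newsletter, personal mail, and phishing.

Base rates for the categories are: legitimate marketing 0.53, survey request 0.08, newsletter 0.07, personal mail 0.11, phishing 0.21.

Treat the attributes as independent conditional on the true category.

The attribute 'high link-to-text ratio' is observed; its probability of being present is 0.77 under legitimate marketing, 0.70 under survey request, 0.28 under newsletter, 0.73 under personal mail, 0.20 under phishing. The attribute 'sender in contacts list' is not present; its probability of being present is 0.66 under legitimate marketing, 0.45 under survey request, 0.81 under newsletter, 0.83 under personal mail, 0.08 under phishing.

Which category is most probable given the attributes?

legitimate marketing

Multiply each prior by the joint likelihood of the attribute pattern (using 1 − P(present | H) for each absent attribute):
  legitimate marketing: 0.53 × 0.77 × (1 − 0.66) = 0.13875
  survey request: 0.08 × 0.70 × (1 − 0.45) = 0.0308
  newsletter: 0.07 × 0.28 × (1 − 0.81) = 0.003724
  personal mail: 0.11 × 0.73 × (1 − 0.83) = 0.013651
  phishing: 0.21 × 0.20 × (1 − 0.08) = 0.03864
Normalizing constant Z = 0.13875 + 0.0308 + 0.003724 + 0.013651 + 0.03864 = 0.22557.
P(legitimate marketing | evidence) ≈ 0.13875 / 0.22557 ≈ 0.615
P(survey request | evidence) ≈ 0.0308 / 0.22557 ≈ 0.137
P(newsletter | evidence) ≈ 0.003724 / 0.22557 ≈ 0.017
P(personal mail | evidence) ≈ 0.013651 / 0.22557 ≈ 0.061
P(phishing | evidence) ≈ 0.03864 / 0.22557 ≈ 0.171
The largest is 0.615, so legitimate marketing is most probable.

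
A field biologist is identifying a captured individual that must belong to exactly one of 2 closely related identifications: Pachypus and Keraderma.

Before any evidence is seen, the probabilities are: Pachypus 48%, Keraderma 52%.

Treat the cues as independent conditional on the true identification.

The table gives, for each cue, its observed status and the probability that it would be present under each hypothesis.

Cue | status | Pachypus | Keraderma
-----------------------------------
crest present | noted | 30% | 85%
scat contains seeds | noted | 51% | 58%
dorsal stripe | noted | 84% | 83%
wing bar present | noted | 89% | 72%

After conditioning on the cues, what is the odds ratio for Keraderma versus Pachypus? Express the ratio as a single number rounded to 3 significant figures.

Unnormalized posterior weight (prior times the cue likelihoods) for each of the two hypotheses:
  Keraderma: 0.52 × 0.85 × 0.58 × 0.83 × 0.72 = 0.1532
  Pachypus: 0.48 × 0.30 × 0.51 × 0.84 × 0.89 = 0.054904
Posterior odds = 0.1532 / 0.054904 ≈ 2.79.

2.79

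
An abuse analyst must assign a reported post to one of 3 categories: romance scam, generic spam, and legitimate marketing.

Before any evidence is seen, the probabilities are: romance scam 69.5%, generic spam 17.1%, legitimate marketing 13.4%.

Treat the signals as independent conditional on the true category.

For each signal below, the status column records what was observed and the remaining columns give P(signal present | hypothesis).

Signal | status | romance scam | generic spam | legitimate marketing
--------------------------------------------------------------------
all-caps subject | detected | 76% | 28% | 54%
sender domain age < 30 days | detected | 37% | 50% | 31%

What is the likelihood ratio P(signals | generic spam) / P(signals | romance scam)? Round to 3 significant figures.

Joint likelihood of the signal pattern under each hypothesis:
  generic spam: 0.28 × 0.50 = 0.14
  romance scam: 0.76 × 0.37 = 0.2812
Bayes factor = 0.14 / 0.2812 ≈ 0.498

0.498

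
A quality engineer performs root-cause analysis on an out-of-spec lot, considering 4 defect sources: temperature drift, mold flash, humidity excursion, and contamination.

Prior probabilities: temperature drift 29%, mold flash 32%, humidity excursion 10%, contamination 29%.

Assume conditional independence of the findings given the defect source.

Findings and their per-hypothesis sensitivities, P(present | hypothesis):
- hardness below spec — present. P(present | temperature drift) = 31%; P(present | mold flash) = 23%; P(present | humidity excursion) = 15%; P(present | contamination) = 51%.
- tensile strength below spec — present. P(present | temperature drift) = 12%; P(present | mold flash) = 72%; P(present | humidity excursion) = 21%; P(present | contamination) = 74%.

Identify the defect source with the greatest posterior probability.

contamination

Multiply each prior by the joint likelihood of the evidence pattern:
  temperature drift: 0.29 × 0.31 × 0.12 = 0.010788
  mold flash: 0.32 × 0.23 × 0.72 = 0.052992
  humidity excursion: 0.10 × 0.15 × 0.21 = 0.00315
  contamination: 0.29 × 0.51 × 0.74 = 0.10945
Normalizing constant Z = 0.010788 + 0.052992 + 0.00315 + 0.10945 = 0.17638.
P(temperature drift | evidence) ≈ 0.010788 / 0.17638 ≈ 0.061
P(mold flash | evidence) ≈ 0.052992 / 0.17638 ≈ 0.300
P(humidity excursion | evidence) ≈ 0.00315 / 0.17638 ≈ 0.018
P(contamination | evidence) ≈ 0.10945 / 0.17638 ≈ 0.621
The largest is 0.621, so contamination is most probable.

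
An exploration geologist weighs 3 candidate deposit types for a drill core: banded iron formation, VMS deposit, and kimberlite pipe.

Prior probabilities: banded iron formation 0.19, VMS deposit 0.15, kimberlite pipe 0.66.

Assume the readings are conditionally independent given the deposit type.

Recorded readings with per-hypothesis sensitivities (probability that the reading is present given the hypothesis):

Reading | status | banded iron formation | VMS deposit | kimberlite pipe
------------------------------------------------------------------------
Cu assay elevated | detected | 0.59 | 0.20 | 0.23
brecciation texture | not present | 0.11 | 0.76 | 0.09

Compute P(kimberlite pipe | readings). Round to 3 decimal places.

For each hypothesis, the unnormalized posterior weight is prior × product of the reading likelihoods (using 1 − P(present | H) for each absent reading):
  banded iron formation: 0.19 × 0.59 × (1 − 0.11) = 0.099769
  VMS deposit: 0.15 × 0.20 × (1 − 0.76) = 0.0072
  kimberlite pipe: 0.66 × 0.23 × (1 − 0.09) = 0.13814
Normalizing constant Z = 0.099769 + 0.0072 + 0.13814 = 0.24511.
P(kimberlite pipe | evidence) = 0.13814 / 0.24511 ≈ 0.564.

0.564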